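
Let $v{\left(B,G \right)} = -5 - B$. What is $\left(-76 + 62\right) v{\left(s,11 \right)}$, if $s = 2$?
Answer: $98$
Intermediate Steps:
$\left(-76 + 62\right) v{\left(s,11 \right)} = \left(-76 + 62\right) \left(-5 - 2\right) = - 14 \left(-5 - 2\right) = \left(-14\right) \left(-7\right) = 98$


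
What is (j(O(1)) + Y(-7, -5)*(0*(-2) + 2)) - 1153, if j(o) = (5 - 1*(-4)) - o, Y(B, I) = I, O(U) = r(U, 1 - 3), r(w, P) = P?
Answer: -1152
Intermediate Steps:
O(U) = -2 (O(U) = 1 - 3 = -2)
j(o) = 9 - o (j(o) = (5 + 4) - o = 9 - o)
(j(O(1)) + Y(-7, -5)*(0*(-2) + 2)) - 1153 = ((9 - 1*(-2)) - 5*(0*(-2) + 2)) - 1153 = ((9 + 2) - 5*(0 + 2)) - 1153 = (11 - 5*2) - 1153 = (11 - 10) - 1153 = 1 - 1153 = -1152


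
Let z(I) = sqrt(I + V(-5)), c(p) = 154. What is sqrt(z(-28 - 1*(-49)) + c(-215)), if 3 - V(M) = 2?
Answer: sqrt(154 + sqrt(22)) ≈ 12.597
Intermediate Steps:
V(M) = 1 (V(M) = 3 - 1*2 = 3 - 2 = 1)
z(I) = sqrt(1 + I) (z(I) = sqrt(I + 1) = sqrt(1 + I))
sqrt(z(-28 - 1*(-49)) + c(-215)) = sqrt(sqrt(1 + (-28 - 1*(-49))) + 154) = sqrt(sqrt(1 + (-28 + 49)) + 154) = sqrt(sqrt(1 + 21) + 154) = sqrt(sqrt(22) + 154) = sqrt(154 + sqrt(22))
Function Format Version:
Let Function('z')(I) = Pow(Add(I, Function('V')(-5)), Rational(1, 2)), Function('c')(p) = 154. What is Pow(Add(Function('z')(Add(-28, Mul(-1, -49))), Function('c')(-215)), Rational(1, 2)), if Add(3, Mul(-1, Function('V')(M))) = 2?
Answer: Pow(Add(154, Pow(22, Rational(1, 2))), Rational(1, 2)) ≈ 12.597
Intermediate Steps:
Function('V')(M) = 1 (Function('V')(M) = Add(3, Mul(-1, 2)) = Add(3, -2) = 1)
Function('z')(I) = Pow(Add(1, I), Rational(1, 2)) (Function('z')(I) = Pow(Add(I, 1), Rational(1, 2)) = Pow(Add(1, I), Rational(1, 2)))
Pow(Add(Function('z')(Add(-28, Mul(-1, -49))), Function('c')(-215)), Rational(1, 2)) = Pow(Add(Pow(Add(1, Add(-28, Mul(-1, -49))), Rational(1, 2)), 154), Rational(1, 2)) = Pow(Add(Pow(Add(1, Add(-28, 49)), Rational(1, 2)), 154), Rational(1, 2)) = Pow(Add(Pow(Add(1, 21), Rational(1, 2)), 154), Rational(1, 2)) = Pow(Add(Pow(22, Rational(1, 2)), 154), Rational(1, 2)) = Pow(Add(154, Pow(22, Rational(1, 2))), Rational(1, 2))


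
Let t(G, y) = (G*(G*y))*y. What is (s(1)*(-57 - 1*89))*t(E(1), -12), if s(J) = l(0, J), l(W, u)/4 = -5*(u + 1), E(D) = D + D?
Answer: 3363840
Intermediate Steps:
E(D) = 2*D
l(W, u) = -20 - 20*u (l(W, u) = 4*(-5*(u + 1)) = 4*(-5*(1 + u)) = 4*(-5 - 5*u) = -20 - 20*u)
s(J) = -20 - 20*J
t(G, y) = G²*y² (t(G, y) = (y*G²)*y = G²*y²)
(s(1)*(-57 - 1*89))*t(E(1), -12) = ((-20 - 20*1)*(-57 - 1*89))*((2*1)²*(-12)²) = ((-20 - 20)*(-57 - 89))*(2²*144) = (-40*(-146))*(4*144) = 5840*576 = 3363840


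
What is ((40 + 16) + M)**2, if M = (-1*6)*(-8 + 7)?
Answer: 3844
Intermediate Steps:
M = 6 (M = -6*(-1) = 6)
((40 + 16) + M)**2 = ((40 + 16) + 6)**2 = (56 + 6)**2 = 62**2 = 3844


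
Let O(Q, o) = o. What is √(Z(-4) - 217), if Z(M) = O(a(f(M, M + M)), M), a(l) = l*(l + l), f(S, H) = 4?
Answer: I*√221 ≈ 14.866*I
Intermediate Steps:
a(l) = 2*l² (a(l) = l*(2*l) = 2*l²)
Z(M) = M
√(Z(-4) - 217) = √(-4 - 217) = √(-221) = I*√221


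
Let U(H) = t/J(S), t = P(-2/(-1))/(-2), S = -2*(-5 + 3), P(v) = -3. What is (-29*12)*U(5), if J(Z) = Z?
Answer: -261/2 ≈ -130.50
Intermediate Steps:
S = 4 (S = -2*(-2) = 4)
t = 3/2 (t = -3/(-2) = -3*(-1/2) = 3/2 ≈ 1.5000)
U(H) = 3/8 (U(H) = (3/2)/4 = (3/2)*(1/4) = 3/8)
(-29*12)*U(5) = -29*12*(3/8) = -348*3/8 = -261/2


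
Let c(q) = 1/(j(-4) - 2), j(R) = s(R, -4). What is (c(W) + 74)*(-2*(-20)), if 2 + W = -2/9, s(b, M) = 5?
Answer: 8920/3 ≈ 2973.3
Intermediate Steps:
j(R) = 5
W = -20/9 (W = -2 - 2/9 = -20/9 ≈ -2.2222)
c(q) = ⅓ (c(q) = 1/(5 - 2) = 1/3 = ⅓)
(c(W) + 74)*(-2*(-20)) = (⅓ + 74)*(-2*(-20)) = (223/3)*40 = 8920/3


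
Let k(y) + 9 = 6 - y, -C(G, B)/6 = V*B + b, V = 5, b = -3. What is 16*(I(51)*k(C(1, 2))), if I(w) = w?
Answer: 31824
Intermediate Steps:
C(G, B) = 18 - 30*B (C(G, B) = -6*(5*B - 3) = -6*(-3 + 5*B) = 18 - 30*B)
k(y) = -3 - y (k(y) = -9 + (6 - y) = -3 - y)
16*(I(51)*k(C(1, 2))) = 16*(51*(-3 - (18 - 30*2))) = 16*(51*(-3 - (18 - 60))) = 16*(51*(-3 - 1*(-42))) = 16*(51*(-3 + 42)) = 16*(51*39) = 16*1989 = 31824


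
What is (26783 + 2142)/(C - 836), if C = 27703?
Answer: 28925/26867 ≈ 1.0766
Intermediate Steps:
(26783 + 2142)/(C - 836) = (26783 + 2142)/(27703 - 836) = 28925/26867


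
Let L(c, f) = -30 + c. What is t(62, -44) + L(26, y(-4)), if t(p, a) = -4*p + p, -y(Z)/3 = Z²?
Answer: -190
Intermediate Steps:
y(Z) = -3*Z²
t(p, a) = -3*p
t(62, -44) + L(26, y(-4)) = -3*62 + (-30 + 26) = -186 - 4 = -190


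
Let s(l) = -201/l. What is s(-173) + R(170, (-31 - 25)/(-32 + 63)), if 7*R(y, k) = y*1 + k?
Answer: 945639/37541 ≈ 25.190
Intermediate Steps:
R(y, k) = k/7 + y/7 (R(y, k) = (y*1 + k)/7 = (y + k)/7 = (k + y)/7 = k/7 + y/7)
s(-173) + R(170, (-31 - 25)/(-32 + 63)) = -201/(-173) + (((-31 - 25)/(-32 + 63))/7 + (1/7)*170) = -201*(-1/173) + ((-56/31)/7 + 170/7) = 201/173 + ((-56*1/31)/7 + 170/7) = 201/173 + ((1/7)*(-56/31) + 170/7) = 201/173 + (-8/31 + 170/7) = 201/173 + 5214/217 = 945639/37541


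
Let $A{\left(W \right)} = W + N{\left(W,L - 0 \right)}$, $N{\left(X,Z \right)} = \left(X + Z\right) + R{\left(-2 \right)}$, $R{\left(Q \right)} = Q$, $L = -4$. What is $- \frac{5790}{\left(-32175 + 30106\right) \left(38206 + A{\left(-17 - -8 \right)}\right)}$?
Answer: $\frac{2895}{39499279} \approx 7.3293 \cdot 10^{-5}$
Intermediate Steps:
$N{\left(X,Z \right)} = -2 + X + Z$ ($N{\left(X,Z \right)} = \left(X + Z\right) - 2 = -2 + X + Z$)
$A{\left(W \right)} = -6 + 2 W$ ($A{\left(W \right)} = W - \left(6 - W\right) = W + \left(-6 + W\right) = -6 + 2 W$)
$- \frac{5790}{\left(-32175 + 30106\right) \left(38206 + A{\left(-17 - -8 \right)}\right)} = - \frac{5790}{\left(-32175 + 30106\right) \left(38206 + \left(-6 + 2 \left(-17 - -8\right)\right)\right)} = - \frac{5790}{\left(-2069\right) \left(38206 + \left(-6 + 2 \left(-17 + 8\right)\right)\right)} = - \frac{5790}{\left(-2069\right) \left(38206 + \left(-6 + 2 \left(-9\right)\right)\right)} = - \frac{5790}{\left(-2069\right) \left(38206 - 24\right)} = - \frac{5790}{\left(-2069\right) 38182} = - \frac{5790}{-78998558} = \left(-5790\right) \left(- \frac{1}{78998558}\right) = \frac{2895}{39499279}$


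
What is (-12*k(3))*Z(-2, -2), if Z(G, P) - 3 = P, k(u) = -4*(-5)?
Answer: -240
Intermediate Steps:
k(u) = 20
Z(G, P) = 3 + P
(-12*k(3))*Z(-2, -2) = (-12*20)*(3 - 2) = -240*1 = -240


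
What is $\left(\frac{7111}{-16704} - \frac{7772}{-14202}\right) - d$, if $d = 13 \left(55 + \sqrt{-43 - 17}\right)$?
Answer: $- \frac{9421709203}{13179456} - 26 i \sqrt{15} \approx -714.88 - 100.7 i$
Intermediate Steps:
$d = 715 + 26 i \sqrt{15}$ ($d = 13 \left(55 + \sqrt{-60}\right) = 13 \left(55 + 2 i \sqrt{15}\right) = 715 + 26 i \sqrt{15} \approx 715.0 + 100.7 i$)
$\left(\frac{7111}{-16704} - \frac{7772}{-14202}\right) - d = \left(\frac{7111}{-16704} - \frac{7772}{-14202}\right) - \left(715 + 26 i \sqrt{15}\right) = \left(7111 \left(- \frac{1}{16704}\right) - - \frac{3886}{7101}\right) - \left(715 + 26 i \sqrt{15}\right) = \left(- \frac{7111}{16704} + \frac{3886}{7101}\right) - \left(715 + 26 i \sqrt{15}\right) = \frac{1601837}{13179456} - \left(715 + 26 i \sqrt{15}\right) = - \frac{9421709203}{13179456} - 26 i \sqrt{15}$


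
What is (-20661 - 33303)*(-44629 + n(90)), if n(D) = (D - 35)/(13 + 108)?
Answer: 26491683096/11 ≈ 2.4083e+9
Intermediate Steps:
n(D) = -35/121 + D/121 (n(D) = (-35 + D)/121 = (-35 + D)*(1/121) = -35/121 + D/121)
(-20661 - 33303)*(-44629 + n(90)) = (-20661 - 33303)*(-44629 + (-35/121 + (1/121)*90)) = -53964*(-44629 + (-35/121 + 90/121)) = -53964*(-44629 + 5/11) = -53964*(-490914/11) = 26491683096/11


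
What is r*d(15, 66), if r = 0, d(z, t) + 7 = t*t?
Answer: 0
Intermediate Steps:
d(z, t) = -7 + t² (d(z, t) = -7 + t*t = -7 + t²)
r*d(15, 66) = 0*(-7 + 66²) = 0*(-7 + 4356) = 0*4349 = 0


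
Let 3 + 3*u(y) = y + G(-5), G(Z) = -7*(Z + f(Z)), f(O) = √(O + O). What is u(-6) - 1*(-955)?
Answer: 2891/3 - 7*I*√10/3 ≈ 963.67 - 7.3786*I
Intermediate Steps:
f(O) = √2*√O (f(O) = √(2*O) = √2*√O)
G(Z) = -7*Z - 7*√2*√Z (G(Z) = -7*(Z + √2*√Z) = -7*Z - 7*√2*√Z)
u(y) = 32/3 + y/3 - 7*I*√10/3 (u(y) = -1 + (y + (-7*(-5) - 7*√2*√(-5)))/3 = -1 + (y + (35 - 7*√2*I*√5))/3 = -1 + (y + (35 - 7*I*√10))/3 = -1 + (35 + y - 7*I*√10)/3 = -1 + (35/3 + y/3 - 7*I*√10/3) = 32/3 + y/3 - 7*I*√10/3)
u(-6) - 1*(-955) = (32/3 + (⅓)*(-6) - 7*I*√10/3) - 1*(-955) = (32/3 - 2 - 7*I*√10/3) + 955 = (26/3 - 7*I*√10/3) + 955 = 2891/3 - 7*I*√10/3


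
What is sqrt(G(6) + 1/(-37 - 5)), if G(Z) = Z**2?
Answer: sqrt(63462)/42 ≈ 5.9980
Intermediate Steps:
sqrt(G(6) + 1/(-37 - 5)) = sqrt(6**2 + 1/(-37 - 5)) = sqrt(36 + 1/(-37 - 1*5)) = sqrt(36 + 1/(-37 - 5)) = sqrt(36 + 1/(-42)) = sqrt(36 - 1/42) = sqrt(1511/42) = sqrt(63462)/42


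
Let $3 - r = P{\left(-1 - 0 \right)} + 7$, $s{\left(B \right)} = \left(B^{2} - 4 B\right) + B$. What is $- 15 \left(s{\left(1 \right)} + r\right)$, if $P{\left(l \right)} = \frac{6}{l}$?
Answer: $0$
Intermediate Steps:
$s{\left(B \right)} = B^{2} - 3 B$
$r = 2$ ($r = 3 - \left(\frac{6}{-1 - 0} + 7\right) = 3 - \left(\frac{6}{-1 + 0} + 7\right) = 3 - \left(\frac{6}{-1} + 7\right) = 3 - \left(6 \left(-1\right) + 7\right) = 3 - \left(-6 + 7\right) = 3 - 1 = 2$)
$- 15 \left(s{\left(1 \right)} + r\right) = - 15 \left(1 \left(-3 + 1\right) + 2\right) = - 15 \left(1 \left(-2\right) + 2\right) = - 15 \left(-2 + 2\right) = \left(-15\right) 0 = 0$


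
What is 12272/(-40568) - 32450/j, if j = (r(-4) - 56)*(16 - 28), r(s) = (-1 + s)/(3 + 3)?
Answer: -7527279/157201 ≈ -47.883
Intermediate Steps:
r(s) = -⅙ + s/6 (r(s) = (-1 + s)/6 = (-1 + s)*(⅙) = -⅙ + s/6)
j = 682 (j = ((-⅙ + (⅙)*(-4)) - 56)*(16 - 28) = ((-⅙ - ⅔) - 56)*(-12) = (-⅚ - 56)*(-12) = -341/6*(-12) = 682)
12272/(-40568) - 32450/j = 12272/(-40568) - 32450/682 = 12272*(-1/40568) - 32450*1/682 = -1534/5071 - 1475/31 = -7527279/157201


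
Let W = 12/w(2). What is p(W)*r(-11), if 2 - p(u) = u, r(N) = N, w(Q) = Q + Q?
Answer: 11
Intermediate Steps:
w(Q) = 2*Q
W = 3 (W = 12/((2*2)) = 12/4 = 12*(¼) = 3)
p(u) = 2 - u
p(W)*r(-11) = (2 - 1*3)*(-11) = (2 - 3)*(-11) = -1*(-11) = 11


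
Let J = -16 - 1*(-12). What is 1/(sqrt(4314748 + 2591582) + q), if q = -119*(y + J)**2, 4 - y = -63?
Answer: -17493/8261880533 - sqrt(767370)/74356924797 ≈ -2.1291e-6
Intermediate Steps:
J = -4 (J = -16 + 12 = -4)
y = 67 (y = 4 - 1*(-63) = 4 + 63 = 67)
q = -472311 (q = -119*(67 - 4)**2 = -119*63**2 = -119*3969 = -472311)
1/(sqrt(4314748 + 2591582) + q) = 1/(sqrt(4314748 + 2591582) - 472311) = 1/(sqrt(6906330) - 472311) = 1/(3*sqrt(767370) - 472311) = 1/(-472311 + 3*sqrt(767370))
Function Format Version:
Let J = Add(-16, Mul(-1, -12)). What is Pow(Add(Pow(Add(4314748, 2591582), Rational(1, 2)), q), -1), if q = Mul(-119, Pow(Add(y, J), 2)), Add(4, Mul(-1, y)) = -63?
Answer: Add(Rational(-17493, 8261880533), Mul(Rational(-1, 74356924797), Pow(767370, Rational(1, 2)))) ≈ -2.1291e-6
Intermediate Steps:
J = -4 (J = Add(-16, 12) = -4)
y = 67 (y = Add(4, Mul(-1, -63)) = Add(4, 63) = 67)
q = -472311 (q = Mul(-119, Pow(Add(67, -4), 2)) = Mul(-119, Pow(63, 2)) = Mul(-119, 3969) = -472311)
Pow(Add(Pow(Add(4314748, 2591582), Rational(1, 2)), q), -1) = Pow(Add(Pow(Add(4314748, 2591582), Rational(1, 2)), -472311), -1) = Pow(Add(Pow(6906330, Rational(1, 2)), -472311), -1) = Pow(Add(Mul(3, Pow(767370, Rational(1, 2))), -472311), -1) = Pow(Add(-472311, Mul(3, Pow(767370, Rational(1, 2)))), -1)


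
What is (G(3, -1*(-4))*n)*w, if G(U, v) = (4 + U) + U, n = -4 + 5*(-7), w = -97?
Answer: 37830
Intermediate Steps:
n = -39 (n = -4 - 35 = -39)
G(U, v) = 4 + 2*U
(G(3, -1*(-4))*n)*w = ((4 + 2*3)*(-39))*(-97) = ((4 + 6)*(-39))*(-97) = (10*(-39))*(-97) = -390*(-97) = 37830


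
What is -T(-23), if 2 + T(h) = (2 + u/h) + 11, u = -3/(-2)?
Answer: -503/46 ≈ -10.935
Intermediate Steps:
u = 3/2 (u = -3*(-½) = 3/2 ≈ 1.5000)
T(h) = 11 + 3/(2*h) (T(h) = -2 + ((2 + 3/(2*h)) + 11) = -2 + (13 + 3/(2*h)) = 11 + 3/(2*h))
-T(-23) = -(11 + (3/2)/(-23)) = -(11 + (3/2)*(-1/23)) = -(11 - 3/46) = -1*503/46 = -503/46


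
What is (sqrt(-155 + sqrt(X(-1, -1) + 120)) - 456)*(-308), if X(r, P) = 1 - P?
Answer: 140448 - 308*sqrt(-155 + sqrt(122)) ≈ 1.4045e+5 - 3695.4*I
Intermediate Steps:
(sqrt(-155 + sqrt(X(-1, -1) + 120)) - 456)*(-308) = (sqrt(-155 + sqrt((1 - 1*(-1)) + 120)) - 456)*(-308) = (sqrt(-155 + sqrt((1 + 1) + 120)) - 456)*(-308) = (sqrt(-155 + sqrt(2 + 120)) - 456)*(-308) = (sqrt(-155 + sqrt(122)) - 456)*(-308) = (-456 + sqrt(-155 + sqrt(122)))*(-308) = 140448 - 308*sqrt(-155 + sqrt(122))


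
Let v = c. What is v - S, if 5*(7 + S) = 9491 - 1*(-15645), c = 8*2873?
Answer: 89819/5 ≈ 17964.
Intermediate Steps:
c = 22984
v = 22984
S = 25101/5 (S = -7 + (9491 - 1*(-15645))/5 = -7 + (9491 + 15645)/5 = -7 + (⅕)*25136 = -7 + 25136/5 = 25101/5 ≈ 5020.2)
v - S = 22984 - 1*25101/5 = 22984 - 25101/5 = 89819/5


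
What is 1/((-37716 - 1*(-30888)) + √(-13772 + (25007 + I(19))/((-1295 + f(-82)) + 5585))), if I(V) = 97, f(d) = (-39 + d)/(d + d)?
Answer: -1201183467/8204102457095 - I*√1704135534506339/16408204914190 ≈ -0.00014641 - 2.5159e-6*I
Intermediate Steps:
f(d) = (-39 + d)/(2*d) (f(d) = (-39 + d)/((2*d)) = (-39 + d)*(1/(2*d)) = (-39 + d)/(2*d))
1/((-37716 - 1*(-30888)) + √(-13772 + (25007 + I(19))/((-1295 + f(-82)) + 5585))) = 1/((-37716 - 1*(-30888)) + √(-13772 + (25007 + 97)/((-1295 + (½)*(-39 - 82)/(-82)) + 5585))) = 1/((-37716 + 30888) + √(-13772 + 25104/((-1295 + (½)*(-1/82)*(-121)) + 5585))) = 1/(-6828 + √(-13772 + 25104/((-1295 + 121/164) + 5585))) = 1/(-6828 + √(-13772 + 25104/(-212259/164 + 5585))) = 1/(-6828 + √(-13772 + 25104/(703681/164))) = 1/(-6828 + √(-13772 + 25104*(164/703681))) = 1/(-6828 + √(-13772 + 4117056/703681)) = 1/(-6828 + √(-9686977676/703681)) = 1/(-6828 + 2*I*√1704135534506339/703681)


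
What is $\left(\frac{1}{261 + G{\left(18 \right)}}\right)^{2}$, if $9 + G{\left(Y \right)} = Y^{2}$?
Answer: $\frac{1}{331776} \approx 3.0141 \cdot 10^{-6}$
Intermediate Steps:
$G{\left(Y \right)} = -9 + Y^{2}$
$\left(\frac{1}{261 + G{\left(18 \right)}}\right)^{2} = \left(\frac{1}{261 - \left(9 - 18^{2}\right)}\right)^{2} = \left(\frac{1}{261 + \left(-9 + 324\right)}\right)^{2} = \left(\frac{1}{261 + 315}\right)^{2} = \left(\frac{1}{576}\right)^{2} = \frac{1}{331776}$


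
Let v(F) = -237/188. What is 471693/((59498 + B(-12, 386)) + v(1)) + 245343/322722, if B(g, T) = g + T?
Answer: 10459980042935/1210820564226 ≈ 8.6387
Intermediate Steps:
v(F) = -237/188 (v(F) = -237*1/188 = -237/188)
B(g, T) = T + g
471693/((59498 + B(-12, 386)) + v(1)) + 245343/322722 = 471693/((59498 + (386 - 12)) - 237/188) + 245343/322722 = 471693/((59498 + 374) - 237/188) + 245343*(1/322722) = 471693/(59872 - 237/188) + 81781/107574 = 471693/(11255699/188) + 81781/107574 = 471693*(188/11255699) + 81781/107574 = 88678284/11255699 + 81781/107574 = 10459980042935/1210820564226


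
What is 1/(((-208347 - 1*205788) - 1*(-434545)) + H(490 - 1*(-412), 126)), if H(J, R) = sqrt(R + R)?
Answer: 10205/208283924 - 3*sqrt(7)/208283924 ≈ 4.8958e-5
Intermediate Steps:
H(J, R) = sqrt(2)*sqrt(R) (H(J, R) = sqrt(2*R) = sqrt(2)*sqrt(R))
1/(((-208347 - 1*205788) - 1*(-434545)) + H(490 - 1*(-412), 126)) = 1/(((-208347 - 1*205788) - 1*(-434545)) + sqrt(2)*sqrt(126)) = 1/(((-208347 - 205788) + 434545) + sqrt(2)*(3*sqrt(14))) = 1/((-414135 + 434545) + 6*sqrt(7)) = 1/(20410 + 6*sqrt(7))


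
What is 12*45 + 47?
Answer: 587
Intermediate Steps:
12*45 + 47 = 540 + 47 = 587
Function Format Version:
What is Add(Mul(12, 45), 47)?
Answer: 587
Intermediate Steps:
Add(Mul(12, 45), 47) = Add(540, 47) = 587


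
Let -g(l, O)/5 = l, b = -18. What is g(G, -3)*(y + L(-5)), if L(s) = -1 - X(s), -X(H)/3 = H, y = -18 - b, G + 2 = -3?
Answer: -400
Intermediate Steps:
G = -5 (G = -2 - 3 = -5)
g(l, O) = -5*l
y = 0 (y = -18 - 1*(-18) = -18 + 18 = 0)
X(H) = -3*H
L(s) = -1 + 3*s (L(s) = -1 - (-3)*s = -1 + 3*s)
g(G, -3)*(y + L(-5)) = (-5*(-5))*(0 + (-1 + 3*(-5))) = 25*(0 + (-1 - 15)) = 25*(0 - 16) = 25*(-16) = -400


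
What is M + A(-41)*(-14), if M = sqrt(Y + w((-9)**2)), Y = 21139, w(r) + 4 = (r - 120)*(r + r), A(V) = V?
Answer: 574 + sqrt(14817) ≈ 695.72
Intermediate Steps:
w(r) = -4 + 2*r*(-120 + r) (w(r) = -4 + (r - 120)*(r + r) = -4 + (-120 + r)*(2*r) = -4 + 2*r*(-120 + r))
M = sqrt(14817) (M = sqrt(21139 + (-4 - 240*(-9)**2 + 2*((-9)**2)**2)) = sqrt(21139 + (-4 - 240*81 + 2*81**2)) = sqrt(21139 + (-4 - 19440 + 2*6561)) = sqrt(21139 + (-4 - 19440 + 13122)) = sqrt(21139 - 6322) = sqrt(14817) ≈ 121.73)
M + A(-41)*(-14) = sqrt(14817) - 41*(-14) = sqrt(14817) + 574 = 574 + sqrt(14817)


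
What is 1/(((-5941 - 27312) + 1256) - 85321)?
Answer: -1/117318 ≈ -8.5238e-6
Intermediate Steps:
1/(((-5941 - 27312) + 1256) - 85321) = 1/((-33253 + 1256) - 85321) = 1/(-31997 - 85321) = 1/(-117318) = -1/117318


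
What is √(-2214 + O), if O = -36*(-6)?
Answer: 3*I*√222 ≈ 44.699*I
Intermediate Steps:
O = 216
√(-2214 + O) = √(-2214 + 216) = √(-1998) = 3*I*√222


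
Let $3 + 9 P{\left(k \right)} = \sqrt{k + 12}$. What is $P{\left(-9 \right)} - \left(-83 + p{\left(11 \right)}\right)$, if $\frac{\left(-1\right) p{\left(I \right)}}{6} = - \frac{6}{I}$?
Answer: $\frac{2620}{33} + \frac{\sqrt{3}}{9} \approx 79.586$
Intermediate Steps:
$P{\left(k \right)} = - \frac{1}{3} + \frac{\sqrt{12 + k}}{9}$ ($P{\left(k \right)} = - \frac{1}{3} + \frac{\sqrt{k + 12}}{9} = - \frac{1}{3} + \frac{\sqrt{12 + k}}{9}$)
$p{\left(I \right)} = \frac{36}{I}$ ($p{\left(I \right)} = - 6 \left(- \frac{6}{I}\right) = \frac{36}{I}$)
$P{\left(-9 \right)} - \left(-83 + p{\left(11 \right)}\right) = \left(- \frac{1}{3} + \frac{\sqrt{12 - 9}}{9}\right) + \left(83 - \frac{36}{11}\right) = \left(- \frac{1}{3} + \frac{\sqrt{3}}{9}\right) + \left(83 - 36 \cdot \frac{1}{11}\right) = \left(- \frac{1}{3} + \frac{\sqrt{3}}{9}\right) + \left(83 - \frac{36}{11}\right) = \left(- \frac{1}{3} + \frac{\sqrt{3}}{9}\right) + \frac{877}{11} = \frac{2620}{33} + \frac{\sqrt{3}}{9}$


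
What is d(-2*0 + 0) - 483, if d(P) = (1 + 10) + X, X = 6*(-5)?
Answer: -502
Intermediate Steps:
X = -30
d(P) = -19 (d(P) = (1 + 10) - 30 = 11 - 30 = -19)
d(-2*0 + 0) - 483 = -19 - 483 = -502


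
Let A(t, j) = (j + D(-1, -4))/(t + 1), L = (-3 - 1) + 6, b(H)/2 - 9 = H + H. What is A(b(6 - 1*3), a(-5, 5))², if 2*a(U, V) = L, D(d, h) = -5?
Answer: 16/961 ≈ 0.016649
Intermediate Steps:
b(H) = 18 + 4*H (b(H) = 18 + 2*(H + H) = 18 + 2*(2*H) = 18 + 4*H)
L = 2 (L = -4 + 6 = 2)
a(U, V) = 1 (a(U, V) = (½)*2 = 1)
A(t, j) = (-5 + j)/(1 + t) (A(t, j) = (j - 5)/(t + 1) = (-5 + j)/(1 + t))
A(b(6 - 1*3), a(-5, 5))² = ((-5 + 1)/(1 + (18 + 4*(6 - 1*3))))² = (-4/(1 + (18 + 4*(6 - 3))))² = (-4/(1 + (18 + 4*3)))² = (-4/(1 + (18 + 12)))² = (-4/(1 + 30))² = (-4/31)² = 16/961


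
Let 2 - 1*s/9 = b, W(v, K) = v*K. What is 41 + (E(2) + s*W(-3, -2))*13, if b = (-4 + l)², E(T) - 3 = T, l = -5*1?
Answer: -55352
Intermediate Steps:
l = -5
E(T) = 3 + T
W(v, K) = K*v
b = 81 (b = (-4 - 5)² = (-9)² = 81)
s = -711 (s = 18 - 9*81 = 18 - 729 = -711)
41 + (E(2) + s*W(-3, -2))*13 = 41 + ((3 + 2) - (-1422)*(-3))*13 = 41 + (5 - 711*6)*13 = 41 + (5 - 4266)*13 = 41 - 4261*13 = 41 - 55393 = -55352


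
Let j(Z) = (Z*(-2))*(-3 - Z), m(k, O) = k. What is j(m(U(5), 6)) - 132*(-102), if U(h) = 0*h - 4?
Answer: 13472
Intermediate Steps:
U(h) = -4 (U(h) = 0 - 4 = -4)
j(Z) = -2*Z*(-3 - Z) (j(Z) = (-2*Z)*(-3 - Z) = -2*Z*(-3 - Z))
j(m(U(5), 6)) - 132*(-102) = 2*(-4)*(3 - 4) - 132*(-102) = 2*(-4)*(-1) + 13464 = 8 + 13464 = 13472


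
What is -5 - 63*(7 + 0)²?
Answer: -3092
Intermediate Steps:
-5 - 63*(7 + 0)² = -5 - 63*7² = -5 - 63*49 = -5 - 3087 = -3092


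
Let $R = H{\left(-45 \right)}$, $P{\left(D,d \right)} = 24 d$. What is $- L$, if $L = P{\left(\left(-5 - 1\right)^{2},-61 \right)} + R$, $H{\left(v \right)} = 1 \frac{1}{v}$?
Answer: $\frac{65881}{45} \approx 1464.0$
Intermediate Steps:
$H{\left(v \right)} = \frac{1}{v}$
$R = - \frac{1}{45}$ ($R = \frac{1}{-45} = - \frac{1}{45} \approx -0.022222$)
$L = - \frac{65881}{45}$ ($L = 24 \left(-61\right) - \frac{1}{45} = -1464 - \frac{1}{45} = - \frac{65881}{45} \approx -1464.0$)
$- L = \left(-1\right) \left(- \frac{65881}{45}\right) = \frac{65881}{45}$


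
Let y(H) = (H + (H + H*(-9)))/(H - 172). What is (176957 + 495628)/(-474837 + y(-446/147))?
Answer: -8652806025/6108779566 ≈ -1.4165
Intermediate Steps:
y(H) = -7*H/(-172 + H) (y(H) = (H + (H - 9*H))/(-172 + H) = (H - 8*H)/(-172 + H) = (-7*H)/(-172 + H) = -7*H/(-172 + H))
(176957 + 495628)/(-474837 + y(-446/147)) = (176957 + 495628)/(-474837 - 7*(-446/147)/(-172 - 446/147)) = 672585/(-474837 - 7*(-446*1/147)/(-172 - 446*1/147)) = 672585/(-474837 - 7*(-446/147)/(-172 - 446/147)) = 672585/(-474837 - 7*(-446/147)/(-25730/147)) = 672585/(-474837 - 7*(-446/147)*(-147/25730)) = 672585/(-474837 - 1561/12865) = 672585/(-6108779566/12865) = 672585*(-12865/6108779566) = -8652806025/6108779566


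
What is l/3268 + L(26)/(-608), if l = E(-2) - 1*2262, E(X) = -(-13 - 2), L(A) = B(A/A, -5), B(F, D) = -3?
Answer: -17847/26144 ≈ -0.68264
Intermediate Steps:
L(A) = -3
E(X) = 15 (E(X) = -1*(-15) = 15)
l = -2247 (l = 15 - 1*2262 = 15 - 2262 = -2247)
l/3268 + L(26)/(-608) = -2247/3268 - 3/(-608) = -2247*1/3268 - 3*(-1/608) = -2247/3268 + 3/608 = -17847/26144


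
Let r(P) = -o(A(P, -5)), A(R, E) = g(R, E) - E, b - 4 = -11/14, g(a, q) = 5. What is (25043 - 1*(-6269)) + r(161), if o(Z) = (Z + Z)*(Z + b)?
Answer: 217334/7 ≈ 31048.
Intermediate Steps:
b = 45/14 (b = 4 - 11/14 = 45/14 ≈ 3.2143)
A(R, E) = 5 - E
o(Z) = 2*Z*(45/14 + Z) (o(Z) = (Z + Z)*(Z + 45/14) = (2*Z)*(45/14 + Z) = 2*Z*(45/14 + Z))
r(P) = -1850/7 (r(P) = -(5 - 1*(-5))*(45 + 14*(5 - 1*(-5)))/7 = -(5 + 5)*(45 + 14*(5 + 5))/7 = -10*(45 + 14*10)/7 = -10*(45 + 140)/7 = -10*185/7 = -1*1850/7 = -1850/7)
(25043 - 1*(-6269)) + r(161) = (25043 - 1*(-6269)) - 1850/7 = (25043 + 6269) - 1850/7 = 31312 - 1850/7 = 217334/7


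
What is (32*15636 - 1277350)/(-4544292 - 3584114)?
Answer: 388499/4064203 ≈ 0.095590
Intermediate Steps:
(32*15636 - 1277350)/(-4544292 - 3584114) = (500352 - 1277350)/(-8128406) = -776998*(-1/8128406) = 388499/4064203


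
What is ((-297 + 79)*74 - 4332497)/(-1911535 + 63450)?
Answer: 48861/20765 ≈ 2.3530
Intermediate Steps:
((-297 + 79)*74 - 4332497)/(-1911535 + 63450) = (-218*74 - 4332497)/(-1848085) = (-16132 - 4332497)*(-1/1848085) = -4348629*(-1/1848085) = 48861/20765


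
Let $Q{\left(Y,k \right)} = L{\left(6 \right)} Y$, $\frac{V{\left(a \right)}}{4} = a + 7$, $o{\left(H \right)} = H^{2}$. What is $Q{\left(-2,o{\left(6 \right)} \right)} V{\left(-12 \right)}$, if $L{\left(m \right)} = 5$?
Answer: $200$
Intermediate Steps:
$V{\left(a \right)} = 28 + 4 a$ ($V{\left(a \right)} = 4 \left(a + 7\right) = 4 \left(7 + a\right) = 28 + 4 a$)
$Q{\left(Y,k \right)} = 5 Y$
$Q{\left(-2,o{\left(6 \right)} \right)} V{\left(-12 \right)} = 5 \left(-2\right) \left(28 + 4 \left(-12\right)\right) = - 10 \left(28 - 48\right) = \left(-10\right) \left(-20\right) = 200$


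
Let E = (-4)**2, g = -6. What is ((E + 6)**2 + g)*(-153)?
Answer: -73134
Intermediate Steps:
E = 16
((E + 6)**2 + g)*(-153) = ((16 + 6)**2 - 6)*(-153) = (22**2 - 6)*(-153) = (484 - 6)*(-153) = 478*(-153) = -73134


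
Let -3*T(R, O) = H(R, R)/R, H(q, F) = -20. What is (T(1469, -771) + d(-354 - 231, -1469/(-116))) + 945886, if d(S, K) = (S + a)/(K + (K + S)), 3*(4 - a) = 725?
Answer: 3469603223802/3668093 ≈ 9.4589e+5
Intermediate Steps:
a = -713/3 (a = 4 - 1/3*725 = 4 - 725/3 = -713/3 ≈ -237.67)
T(R, O) = 20/(3*R) (T(R, O) = -(-20)/(3*R) = 20/(3*R))
d(S, K) = (-713/3 + S)/(S + 2*K) (d(S, K) = (S - 713/3)/(K + (K + S)) = (-713/3 + S)/(S + 2*K))
(T(1469, -771) + d(-354 - 231, -1469/(-116))) + 945886 = ((20/3)/1469 + (-713/3 + (-354 - 231))/((-354 - 231) + 2*(-1469/(-116)))) + 945886 = ((20/3)*(1/1469) + (-713/3 - 585)/(-585 + 2*(-1469*(-1/116)))) + 945886 = (20/4407 - 2468/3/(-585 + 2*(1469/116))) + 945886 = (20/4407 - 2468/3/(-585 + 1469/58)) + 945886 = (20/4407 - 2468/3/(-32461/58)) + 945886 = (20/4407 - 58/32461*(-2468/3)) + 945886 = (20/4407 + 143144/97383) + 945886 = 5408404/3668093 + 945886 = 3469603223802/3668093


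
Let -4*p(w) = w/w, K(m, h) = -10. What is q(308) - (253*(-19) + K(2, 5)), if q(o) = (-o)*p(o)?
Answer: 4894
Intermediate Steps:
p(w) = -¼ (p(w) = -w/(4*w) = -¼*1 = -¼)
q(o) = o/4 (q(o) = -o*(-¼) = o/4)
q(308) - (253*(-19) + K(2, 5)) = (¼)*308 - (253*(-19) - 10) = 77 - (-4807 - 10) = 77 - 1*(-4817) = 77 + 4817 = 4894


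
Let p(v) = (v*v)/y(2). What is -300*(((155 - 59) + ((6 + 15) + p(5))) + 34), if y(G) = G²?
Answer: -47175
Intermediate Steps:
p(v) = v²/4 (p(v) = (v*v)/(2²) = v²/4)
-300*(((155 - 59) + ((6 + 15) + p(5))) + 34) = -300*(((155 - 59) + ((6 + 15) + (¼)*5²)) + 34) = -300*((96 + (21 + (¼)*25)) + 34) = -300*((96 + (21 + 25/4)) + 34) = -300*((96 + 109/4) + 34) = -300*(493/4 + 34) = -300*629/4 = -47175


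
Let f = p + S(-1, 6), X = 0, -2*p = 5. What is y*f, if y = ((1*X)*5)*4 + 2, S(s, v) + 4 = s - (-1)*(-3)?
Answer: -21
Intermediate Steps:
p = -5/2 (p = -1/2*5 = -5/2 ≈ -2.5000)
S(s, v) = -7 + s (S(s, v) = -4 + (s - (-1)*(-3)) = -4 + (s - 1*3) = -4 + (s - 3) = -4 + (-3 + s) = -7 + s)
f = -21/2 (f = -5/2 + (-7 - 1) = -5/2 - 8 = -21/2 ≈ -10.500)
y = 2 (y = ((1*0)*5)*4 + 2 = (0*5)*4 + 2 = 0*4 + 2 = 0 + 2 = 2)
y*f = 2*(-21/2) = -21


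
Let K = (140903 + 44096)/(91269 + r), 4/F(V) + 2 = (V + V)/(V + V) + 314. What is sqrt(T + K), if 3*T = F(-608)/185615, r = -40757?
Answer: 23*sqrt(33538653088183011930315)/2200965500580 ≈ 1.9138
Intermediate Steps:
F(V) = 4/313 (F(V) = 4/(-2 + ((V + V)/(V + V) + 314)) = 4/(-2 + ((2*V)/((2*V)) + 314)) = 4/(-2 + ((2*V)*(1/(2*V)) + 314)) = 4/(-2 + (1 + 314)) = 4/(-2 + 315) = 4/313)
T = 4/174292485 (T = ((4/313)/185615)/3 = ((4/313)*(1/185615))/3 = (1/3)*(4/58097495) = 4/174292485 ≈ 2.2950e-8)
K = 184999/50512 (K = (140903 + 44096)/(91269 - 40757) = 184999/50512 ≈ 3.6625)
sqrt(T + K) = sqrt(4/174292485 + 184999/50512) = sqrt(32243935634563/8803862002320) = 23*sqrt(33538653088183011930315)/2200965500580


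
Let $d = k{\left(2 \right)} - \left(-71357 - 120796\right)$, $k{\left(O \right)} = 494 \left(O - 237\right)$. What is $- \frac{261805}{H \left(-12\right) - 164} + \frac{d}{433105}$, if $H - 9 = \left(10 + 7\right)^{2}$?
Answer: $\frac{22734706029}{323962540} \approx 70.177$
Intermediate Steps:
$k{\left(O \right)} = -117078 + 494 O$ ($k{\left(O \right)} = 494 \left(-237 + O\right) = -117078 + 494 O$)
$H = 298$ ($H = 9 + \left(10 + 7\right)^{2} = 9 + 17^{2} = 9 + 289 = 298$)
$d = 76063$ ($d = \left(-117078 + 494 \cdot 2\right) - \left(-71357 - 120796\right) = \left(-117078 + 988\right) - \left(-71357 - 120796\right) = -116090 - -192153 = -116090 + 192153 = 76063$)
$- \frac{261805}{H \left(-12\right) - 164} + \frac{d}{433105} = - \frac{261805}{298 \left(-12\right) - 164} + \frac{76063}{433105} = - \frac{261805}{-3576 - 164} + 76063 \cdot \frac{1}{433105} = - \frac{261805}{-3740} + \frac{76063}{433105} = \left(-261805\right) \left(- \frac{1}{3740}\right) + \frac{76063}{433105} = \frac{52361}{748} + \frac{76063}{433105} = \frac{22734706029}{323962540}$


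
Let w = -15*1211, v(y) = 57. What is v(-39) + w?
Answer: -18108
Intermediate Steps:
w = -18165
v(-39) + w = 57 - 18165 = -18108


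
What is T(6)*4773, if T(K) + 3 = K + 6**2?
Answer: 186147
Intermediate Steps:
T(K) = 33 + K (T(K) = -3 + (K + 6**2) = -3 + (K + 36) = -3 + (36 + K) = 33 + K)
T(6)*4773 = (33 + 6)*4773 = 39*4773 = 186147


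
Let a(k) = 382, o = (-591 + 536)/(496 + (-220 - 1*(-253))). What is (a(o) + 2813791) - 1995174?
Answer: 818999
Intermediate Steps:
o = -55/529 (o = -55/(496 + (-220 + 253)) = -55/(496 + 33) = -55/529 ≈ -0.10397)
(a(o) + 2813791) - 1995174 = (382 + 2813791) - 1995174 = 2814173 - 1995174 = 818999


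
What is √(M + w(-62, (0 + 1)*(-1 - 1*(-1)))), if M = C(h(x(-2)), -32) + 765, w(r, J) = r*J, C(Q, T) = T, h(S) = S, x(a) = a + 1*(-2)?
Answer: √733 ≈ 27.074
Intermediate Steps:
x(a) = -2 + a (x(a) = a - 2 = -2 + a)
w(r, J) = J*r
M = 733 (M = -32 + 765 = 733)
√(M + w(-62, (0 + 1)*(-1 - 1*(-1)))) = √(733 + ((0 + 1)*(-1 - 1*(-1)))*(-62)) = √(733 + (1*(-1 + 1))*(-62)) = √(733 + (1*0)*(-62)) = √(733 + 0*(-62)) = √(733 + 0) = √733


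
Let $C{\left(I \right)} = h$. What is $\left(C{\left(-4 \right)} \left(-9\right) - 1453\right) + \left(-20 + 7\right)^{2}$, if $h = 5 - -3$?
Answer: $-1356$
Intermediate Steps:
$h = 8$ ($h = 5 + 3 = 8$)
$C{\left(I \right)} = 8$
$\left(C{\left(-4 \right)} \left(-9\right) - 1453\right) + \left(-20 + 7\right)^{2} = \left(8 \left(-9\right) - 1453\right) + \left(-20 + 7\right)^{2} = \left(-72 - 1453\right) + \left(-13\right)^{2} = -1525 + 169 = -1356$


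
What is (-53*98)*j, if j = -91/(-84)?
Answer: -33761/6 ≈ -5626.8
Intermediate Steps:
j = 13/12 (j = -91*(-1/84) = 13/12 ≈ 1.0833)
(-53*98)*j = -53*98*(13/12) = -5194*13/12 = -33761/6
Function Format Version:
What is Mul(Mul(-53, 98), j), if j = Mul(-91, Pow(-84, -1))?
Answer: Rational(-33761, 6) ≈ -5626.8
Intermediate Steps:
j = Rational(13, 12) (j = Mul(-91, Rational(-1, 84)) = Rational(13, 12) ≈ 1.0833)
Mul(Mul(-53, 98), j) = Mul(Mul(-53, 98), Rational(13, 12)) = Mul(-5194, Rational(13, 12)) = Rational(-33761, 6)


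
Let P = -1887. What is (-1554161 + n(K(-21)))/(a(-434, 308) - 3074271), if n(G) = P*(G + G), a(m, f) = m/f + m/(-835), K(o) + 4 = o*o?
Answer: 58846439630/56474374607 ≈ 1.0420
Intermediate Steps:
K(o) = -4 + o² (K(o) = -4 + o*o = -4 + o²)
a(m, f) = -m/835 + m/f (a(m, f) = m/f + m*(-1/835) = m/f - m/835 = -m/835 + m/f)
n(G) = -3774*G (n(G) = -1887*(G + G) = -3774*G)
(-1554161 + n(K(-21)))/(a(-434, 308) - 3074271) = (-1554161 - 3774*(-4 + (-21)²))/((-1/835*(-434) - 434/308) - 3074271) = (-1554161 - 3774*(-4 + 441))/((434/835 - 434*1/308) - 3074271) = (-1554161 - 3774*437)/((434/835 - 31/22) - 3074271) = (-1554161 - 1649238)/(-16337/18370 - 3074271) = -3203399/(-56474374607/18370) = -3203399*(-18370/56474374607) = 58846439630/56474374607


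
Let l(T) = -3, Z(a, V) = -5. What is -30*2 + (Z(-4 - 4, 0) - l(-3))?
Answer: -62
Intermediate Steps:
-30*2 + (Z(-4 - 4, 0) - l(-3)) = -30*2 + (-5 - 1*(-3)) = -60 + (-5 + 3) = -60 - 2 = -62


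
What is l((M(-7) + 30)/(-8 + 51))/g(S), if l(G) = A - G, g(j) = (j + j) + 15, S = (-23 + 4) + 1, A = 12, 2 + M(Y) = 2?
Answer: -162/301 ≈ -0.53821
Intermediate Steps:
M(Y) = 0 (M(Y) = -2 + 2 = 0)
S = -18 (S = -19 + 1 = -18)
g(j) = 15 + 2*j (g(j) = 2*j + 15 = 15 + 2*j)
l(G) = 12 - G
l((M(-7) + 30)/(-8 + 51))/g(S) = (12 - (0 + 30)/(-8 + 51))/(15 + 2*(-18)) = (12 - 30/43)/(15 - 36) = (12 - 30/43)/(-21) = (12 - 1*30/43)*(-1/21) = (12 - 30/43)*(-1/21) = (486/43)*(-1/21) = -162/301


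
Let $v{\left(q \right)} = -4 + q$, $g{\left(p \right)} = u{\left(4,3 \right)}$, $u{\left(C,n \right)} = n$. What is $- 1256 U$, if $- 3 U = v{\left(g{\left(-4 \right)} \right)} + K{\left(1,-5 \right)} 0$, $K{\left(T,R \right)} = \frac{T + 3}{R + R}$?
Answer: $- \frac{1256}{3} \approx -418.67$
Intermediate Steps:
$g{\left(p \right)} = 3$
$K{\left(T,R \right)} = \frac{3 + T}{2 R}$
$U = \frac{1}{3}$ ($U = - \frac{\left(-4 + 3\right) + \frac{3 + 1}{2 \left(-5\right)} 0}{3} = - \frac{-1 + \frac{1}{2} \left(- \frac{1}{5}\right) 4 \cdot 0}{3} = - \frac{-1 - 0}{3} = - \frac{-1 + 0}{3} = \left(- \frac{1}{3}\right) \left(-1\right) = \frac{1}{3} \approx 0.33333$)
$- 1256 U = \left(-1256\right) \frac{1}{3} = - \frac{1256}{3}$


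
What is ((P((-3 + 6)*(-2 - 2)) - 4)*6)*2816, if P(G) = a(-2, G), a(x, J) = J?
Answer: -270336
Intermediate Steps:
P(G) = G
((P((-3 + 6)*(-2 - 2)) - 4)*6)*2816 = (((-3 + 6)*(-2 - 2) - 4)*6)*2816 = ((3*(-4) - 4)*6)*2816 = ((-12 - 4)*6)*2816 = -16*6*2816 = -96*2816 = -270336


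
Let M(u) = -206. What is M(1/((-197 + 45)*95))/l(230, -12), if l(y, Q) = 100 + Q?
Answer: -103/44 ≈ -2.3409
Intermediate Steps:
M(1/((-197 + 45)*95))/l(230, -12) = -206/(100 - 12) = -206/88 = -206*1/88 = -103/44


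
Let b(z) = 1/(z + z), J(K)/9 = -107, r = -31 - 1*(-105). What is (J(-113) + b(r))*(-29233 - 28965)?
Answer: 4147276777/74 ≈ 5.6044e+7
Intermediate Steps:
r = 74 (r = -31 + 105 = 74)
J(K) = -963 (J(K) = 9*(-107) = -963)
b(z) = 1/(2*z)
(J(-113) + b(r))*(-29233 - 28965) = (-963 + (½)/74)*(-29233 - 28965) = (-963 + (½)*(1/74))*(-58198) = (-963 + 1/148)*(-58198) = -142523/148*(-58198) = 4147276777/74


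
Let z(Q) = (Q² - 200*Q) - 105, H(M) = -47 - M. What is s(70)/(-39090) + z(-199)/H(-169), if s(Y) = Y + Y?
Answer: 154983178/238449 ≈ 649.96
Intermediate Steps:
z(Q) = -105 + Q² - 200*Q
s(Y) = 2*Y
s(70)/(-39090) + z(-199)/H(-169) = (2*70)/(-39090) + (-105 + (-199)² - 200*(-199))/(-47 - 1*(-169)) = 140*(-1/39090) + (-105 + 39601 + 39800)/(-47 + 169) = -14/3909 + 79296/122 = -14/3909 + 79296*(1/122) = -14/3909 + 39648/61 = 154983178/238449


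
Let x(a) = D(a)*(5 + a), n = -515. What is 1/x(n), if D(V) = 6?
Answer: -1/3060 ≈ -0.00032680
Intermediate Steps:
x(a) = 30 + 6*a (x(a) = 6*(5 + a) = 30 + 6*a)
1/x(n) = 1/(30 + 6*(-515)) = 1/(30 - 3090) = 1/(-3060) = -1/3060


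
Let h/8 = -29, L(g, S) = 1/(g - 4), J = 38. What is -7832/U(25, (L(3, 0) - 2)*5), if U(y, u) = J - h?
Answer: -3916/135 ≈ -29.007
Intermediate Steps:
L(g, S) = 1/(-4 + g)
h = -232 (h = 8*(-29) = -232)
U(y, u) = 270 (U(y, u) = 38 - 1*(-232) = 38 + 232 = 270)
-7832/U(25, (L(3, 0) - 2)*5) = -7832/270 = -7832*1/270 = -3916/135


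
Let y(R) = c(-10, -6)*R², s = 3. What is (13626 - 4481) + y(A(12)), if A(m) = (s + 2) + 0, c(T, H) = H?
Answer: 8995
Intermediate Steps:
A(m) = 5 (A(m) = (3 + 2) + 0 = 5 + 0 = 5)
y(R) = -6*R²
(13626 - 4481) + y(A(12)) = (13626 - 4481) - 6*5² = 9145 - 6*25 = 9145 - 150 = 8995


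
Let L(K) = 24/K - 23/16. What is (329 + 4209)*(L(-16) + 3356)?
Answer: 121729581/8 ≈ 1.5216e+7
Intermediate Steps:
L(K) = -23/16 + 24/K (L(K) = 24/K - 23*1/16 = 24/K - 23/16 = -23/16 + 24/K)
(329 + 4209)*(L(-16) + 3356) = (329 + 4209)*((-23/16 + 24/(-16)) + 3356) = 4538*((-23/16 + 24*(-1/16)) + 3356) = 4538*((-23/16 - 3/2) + 3356) = 4538*(-47/16 + 3356) = 4538*(53649/16) = 121729581/8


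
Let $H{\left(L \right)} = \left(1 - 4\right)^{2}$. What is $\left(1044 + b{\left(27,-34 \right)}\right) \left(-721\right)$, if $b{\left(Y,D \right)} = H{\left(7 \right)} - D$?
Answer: $-783727$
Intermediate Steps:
$H{\left(L \right)} = 9$ ($H{\left(L \right)} = \left(-3\right)^{2} = 9$)
$b{\left(Y,D \right)} = 9 - D$
$\left(1044 + b{\left(27,-34 \right)}\right) \left(-721\right) = \left(1044 + \left(9 - -34\right)\right) \left(-721\right) = \left(1044 + \left(9 + 34\right)\right) \left(-721\right) = \left(1044 + 43\right) \left(-721\right) = 1087 \left(-721\right) = -783727$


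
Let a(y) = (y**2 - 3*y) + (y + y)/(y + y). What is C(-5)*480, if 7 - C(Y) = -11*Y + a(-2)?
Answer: -28320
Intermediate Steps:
a(y) = 1 + y**2 - 3*y (a(y) = (y**2 - 3*y) + (2*y)/((2*y)) = (y**2 - 3*y) + (2*y)*(1/(2*y)) = (y**2 - 3*y) + 1 = 1 + y**2 - 3*y)
C(Y) = -4 + 11*Y (C(Y) = 7 - (-11*Y + (1 + (-2)**2 - 3*(-2))) = 7 - (-11*Y + (1 + 4 + 6)) = 7 - (-11*Y + 11) = 7 - (11 - 11*Y) = 7 + (-11 + 11*Y) = -4 + 11*Y)
C(-5)*480 = (-4 + 11*(-5))*480 = (-4 - 55)*480 = -59*480 = -28320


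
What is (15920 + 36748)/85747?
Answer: 2772/4513 ≈ 0.61423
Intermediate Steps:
(15920 + 36748)/85747 = 52668*(1/85747) = 2772/4513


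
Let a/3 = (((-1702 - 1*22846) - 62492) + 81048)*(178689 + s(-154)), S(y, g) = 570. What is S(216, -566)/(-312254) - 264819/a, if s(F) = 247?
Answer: -291790787249/167396951305024 ≈ -0.0017431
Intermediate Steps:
a = -3216553536 (a = 3*((((-1702 - 1*22846) - 62492) + 81048)*(178689 + 247)) = 3*((((-1702 - 22846) - 62492) + 81048)*178936) = 3*(((-24548 - 62492) + 81048)*178936) = 3*((-87040 + 81048)*178936) = 3*(-5992*178936) = 3*(-1072184512) = -3216553536)
S(216, -566)/(-312254) - 264819/a = 570/(-312254) - 264819/(-3216553536) = 570*(-1/312254) - 264819*(-1/3216553536) = -285/156127 + 88273/1072184512 = -291790787249/167396951305024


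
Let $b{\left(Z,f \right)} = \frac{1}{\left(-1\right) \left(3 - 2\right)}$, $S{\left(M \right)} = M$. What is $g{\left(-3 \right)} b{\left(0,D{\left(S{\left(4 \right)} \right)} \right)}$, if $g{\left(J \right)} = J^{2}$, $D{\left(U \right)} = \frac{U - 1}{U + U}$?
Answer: $-9$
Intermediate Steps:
$D{\left(U \right)} = \frac{-1 + U}{2 U}$
$b{\left(Z,f \right)} = -1$ ($b{\left(Z,f \right)} = \frac{1}{\left(-1\right) 1} = \frac{1}{-1} = -1$)
$g{\left(-3 \right)} b{\left(0,D{\left(S{\left(4 \right)} \right)} \right)} = \left(-3\right)^{2} \left(-1\right) = 9 \left(-1\right) = -9$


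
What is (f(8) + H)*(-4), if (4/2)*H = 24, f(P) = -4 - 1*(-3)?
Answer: -44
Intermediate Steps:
f(P) = -1 (f(P) = -4 + 3 = -1)
H = 12 (H = (½)*24 = 12)
(f(8) + H)*(-4) = (-1 + 12)*(-4) = 11*(-4) = -44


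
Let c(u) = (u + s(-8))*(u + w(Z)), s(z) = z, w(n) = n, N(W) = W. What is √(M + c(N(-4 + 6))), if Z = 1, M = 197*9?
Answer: 3*√195 ≈ 41.893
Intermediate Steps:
M = 1773
c(u) = (1 + u)*(-8 + u) (c(u) = (u - 8)*(u + 1) = (-8 + u)*(1 + u) = (1 + u)*(-8 + u))
√(M + c(N(-4 + 6))) = √(1773 + (-8 + (-4 + 6)² - 7*(-4 + 6))) = √(1773 + (-8 + 2² - 7*2)) = √(1773 + (-8 + 4 - 14)) = √(1773 - 18) = √1755 = 3*√195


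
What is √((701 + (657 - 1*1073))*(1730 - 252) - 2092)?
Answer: √419138 ≈ 647.41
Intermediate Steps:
√((701 + (657 - 1*1073))*(1730 - 252) - 2092) = √((701 + (657 - 1073))*1478 - 2092) = √((701 - 416)*1478 - 2092) = √(285*1478 - 2092) = √(421230 - 2092) = √419138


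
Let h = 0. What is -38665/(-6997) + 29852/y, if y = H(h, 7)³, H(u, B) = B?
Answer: 222136539/2399971 ≈ 92.558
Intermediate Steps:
y = 343 (y = 7³ = 343)
-38665/(-6997) + 29852/y = -38665/(-6997) + 29852/343 = -38665*(-1/6997) + 29852*(1/343) = 38665/6997 + 29852/343 = 222136539/2399971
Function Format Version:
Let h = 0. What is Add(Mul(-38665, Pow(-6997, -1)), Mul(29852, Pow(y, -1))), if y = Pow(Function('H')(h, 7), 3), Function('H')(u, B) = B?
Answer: Rational(222136539, 2399971) ≈ 92.558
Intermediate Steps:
y = 343 (y = Pow(7, 3) = 343)
Add(Mul(-38665, Pow(-6997, -1)), Mul(29852, Pow(y, -1))) = Add(Mul(-38665, Pow(-6997, -1)), Mul(29852, Pow(343, -1))) = Add(Mul(-38665, Rational(-1, 6997)), Mul(29852, Rational(1, 343))) = Add(Rational(38665, 6997), Rational(29852, 343)) = Rational(222136539, 2399971)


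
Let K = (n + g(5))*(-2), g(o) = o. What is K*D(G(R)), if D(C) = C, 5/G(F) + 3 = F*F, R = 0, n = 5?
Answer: 100/3 ≈ 33.333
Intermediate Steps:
G(F) = 5/(-3 + F²) (G(F) = 5/(-3 + F*F) = 5/(-3 + F²))
K = -20 (K = (5 + 5)*(-2) = 10*(-2) = -20)
K*D(G(R)) = -100/(-3 + 0²) = -100/(-3 + 0) = -100/(-3) = -100*(-1)/3 = -20*(-5/3) = 100/3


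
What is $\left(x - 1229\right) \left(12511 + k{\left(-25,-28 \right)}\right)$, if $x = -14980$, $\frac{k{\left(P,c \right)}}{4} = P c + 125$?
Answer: $-256280499$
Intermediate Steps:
$k{\left(P,c \right)} = 500 + 4 P c$ ($k{\left(P,c \right)} = 4 \left(P c + 125\right) = 4 \left(125 + P c\right) = 500 + 4 P c$)
$\left(x - 1229\right) \left(12511 + k{\left(-25,-28 \right)}\right) = \left(-14980 - 1229\right) \left(12511 + \left(500 + 4 \left(-25\right) \left(-28\right)\right)\right) = - 16209 \left(12511 + \left(500 + 2800\right)\right) = - 16209 \left(12511 + 3300\right) = \left(-16209\right) 15811 = -256280499$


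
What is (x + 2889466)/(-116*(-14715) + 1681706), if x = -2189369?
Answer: 700097/3388646 ≈ 0.20660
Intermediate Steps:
(x + 2889466)/(-116*(-14715) + 1681706) = (-2189369 + 2889466)/(-116*(-14715) + 1681706) = 700097/(1706940 + 1681706) = 700097/3388646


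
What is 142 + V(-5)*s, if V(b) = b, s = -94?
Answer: 612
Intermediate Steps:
142 + V(-5)*s = 142 - 5*(-94) = 142 + 470 = 612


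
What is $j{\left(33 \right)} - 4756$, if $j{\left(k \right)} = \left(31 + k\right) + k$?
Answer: $-4659$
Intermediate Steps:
$j{\left(k \right)} = 31 + 2 k$
$j{\left(33 \right)} - 4756 = \left(31 + 2 \cdot 33\right) - 4756 = \left(31 + 66\right) - 4756 = 97 - 4756 = -4659$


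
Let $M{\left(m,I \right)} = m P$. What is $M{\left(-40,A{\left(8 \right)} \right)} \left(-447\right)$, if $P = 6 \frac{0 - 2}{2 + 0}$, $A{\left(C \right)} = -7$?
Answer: $-107280$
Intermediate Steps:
$P = -6$ ($P = 6 \left(- \frac{2}{2}\right) = 6 \left(\left(-2\right) \frac{1}{2}\right) = 6 \left(-1\right) = -6$)
$M{\left(m,I \right)} = - 6 m$ ($M{\left(m,I \right)} = m \left(-6\right) = - 6 m$)
$M{\left(-40,A{\left(8 \right)} \right)} \left(-447\right) = \left(-6\right) \left(-40\right) \left(-447\right) = 240 \left(-447\right) = -107280$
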